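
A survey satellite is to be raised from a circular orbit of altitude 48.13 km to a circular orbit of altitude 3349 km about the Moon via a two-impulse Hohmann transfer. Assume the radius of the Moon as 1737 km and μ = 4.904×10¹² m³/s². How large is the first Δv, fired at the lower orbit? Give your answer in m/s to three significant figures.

Δv ≈ 359 m/s

r₁ = 1737 + 48.13 = 1785.1 km = 1.7851×10⁶ m.
r₂ = 1737 + 3349 = 5086.0 km = 5.0860×10⁶ m.
Transfer ellipse a_t = (r₁ + r₂)/2 = 3.436×10⁶ m.
At r₁: circular v_c1 = √(μ/r₁) = 1657 m/s; transfer-perilune v_p = √[μ(2/r₁ − 1/a_t)] = 2017 m/s.
Δv₁ = v_p − v_c1 = 359.2 m/s.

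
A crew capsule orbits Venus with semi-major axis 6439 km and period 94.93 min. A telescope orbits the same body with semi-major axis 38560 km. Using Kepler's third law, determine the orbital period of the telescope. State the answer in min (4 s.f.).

Kepler's third law: T² ∝ a³, so T₂ = T₁ (a₂/a₁)^(3/2).
a₂/a₁ = 5.989, (a₂/a₁)^(3/2) = 14.65.
T₂ = 94.93 × 14.65 = 1391 min.

T₂ ≈ 1391 min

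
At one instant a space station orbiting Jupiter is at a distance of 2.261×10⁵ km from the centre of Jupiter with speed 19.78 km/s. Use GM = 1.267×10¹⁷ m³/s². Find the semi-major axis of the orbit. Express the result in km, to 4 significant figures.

r = 2.261×10⁸ m.
Vis-viva rearranged: 1/a = 2/r − v²/μ = 8.846×10⁻⁹ − 3.088×10⁻⁹ = 5.758×10⁻⁹ m⁻¹.
a = 1.737×10⁸ m = 1.7368×10⁵ km.

a ≈ 1.737×10⁵ km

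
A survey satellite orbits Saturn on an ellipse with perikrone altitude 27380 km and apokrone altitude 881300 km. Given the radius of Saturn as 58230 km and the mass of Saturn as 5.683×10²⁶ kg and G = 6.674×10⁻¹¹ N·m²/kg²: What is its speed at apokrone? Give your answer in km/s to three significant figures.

v ≈ 2.60 km/s

μ = GM = 6.674×10⁻¹¹ × 5.683×10²⁶ = 3.793×10¹⁶ m³/s².
r_p = 58230 + 27380 = 85610 km = 8.5610×10⁷ m.
r_a = 58230 + 881300 = 939530 km = 9.3953×10⁸ m.
Semi-major axis a = (r_p + r_a)/2 = 5.1257×10⁵ km = 5.126×10⁸ m.
Vis-viva: v² = μ(2/r − 1/a) = 3.793×10¹⁶ × (2.129×10⁻⁹ − 1.951×10⁻⁹) = 6.743×10⁶ m²/s².
v = 2597 m/s = 2.597 km/s.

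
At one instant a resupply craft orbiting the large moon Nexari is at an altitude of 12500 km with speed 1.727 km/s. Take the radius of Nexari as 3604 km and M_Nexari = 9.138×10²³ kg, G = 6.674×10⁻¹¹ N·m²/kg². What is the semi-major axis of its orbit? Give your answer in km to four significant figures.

a ≈ 13280 km

μ = GM = 6.674×10⁻¹¹ × 9.138×10²³ = 6.099×10¹³ m³/s².
r = 3604 + 12500 = 16104 km = 1.610×10⁷ m.
Vis-viva rearranged: 1/a = 2/r − v²/μ = 1.242×10⁻⁷ − 4.890×10⁻⁸ = 7.529×10⁻⁸ m⁻¹.
a = 1.328×10⁷ m = 13282 km.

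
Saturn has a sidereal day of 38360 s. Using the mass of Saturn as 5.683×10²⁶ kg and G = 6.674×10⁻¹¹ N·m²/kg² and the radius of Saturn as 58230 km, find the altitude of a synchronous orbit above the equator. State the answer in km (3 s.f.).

h_sync ≈ 54000 km

μ = GM = 6.674×10⁻¹¹ × 5.683×10²⁶ = 3.793×10¹⁶ m³/s².
A synchronous orbit has period T, so by Kepler's third law a = (μT²/4π²)^(1/3).
μT²/4π² = 3.793×10¹⁶ × (3.836×10⁴)² / 39.48 = 1.414×10²⁴ m³.
a = 1.122×10⁸ m = 1.1223×10⁵ km.
Altitude h = a − R = 1.1223×10⁵ − 58230 = 54003 km.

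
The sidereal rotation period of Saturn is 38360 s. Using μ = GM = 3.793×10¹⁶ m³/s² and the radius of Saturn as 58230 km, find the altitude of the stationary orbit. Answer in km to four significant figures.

h_sync ≈ 54000 km

A synchronous orbit has period T, so by Kepler's third law a = (μT²/4π²)^(1/3).
μT²/4π² = 3.793×10¹⁶ × (3.836×10⁴)² / 39.48 = 1.414×10²⁴ m³.
a = 1.122×10⁸ m = 1.1223×10⁵ km.
Altitude h = a − R = 1.1223×10⁵ − 58230 = 54005 km.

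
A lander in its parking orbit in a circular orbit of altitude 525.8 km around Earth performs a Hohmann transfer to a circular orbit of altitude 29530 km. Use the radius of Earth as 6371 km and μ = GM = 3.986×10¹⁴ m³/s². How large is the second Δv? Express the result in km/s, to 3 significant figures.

r₁ = 6371 + 525.8 = 6896.8 km = 6.8968×10⁶ m.
r₂ = 6371 + 29530 = 35901 km = 3.5901×10⁷ m.
Transfer ellipse a_t = (r₁ + r₂)/2 = 2.140×10⁷ m.
At r₁: circular v_c1 = √(μ/r₁) = 7602 m/s; transfer-perigee v_p = √[μ(2/r₁ − 1/a_t)] = 9847 m/s.
At r₂: circular v_c2 = √(μ/r₂) = 3332 m/s; transfer-apogee v_a = √[μ(2/r₂ − 1/a_t)] = 1892 m/s.
Δv₂ = v_c2 − v_a = 1440 m/s.
= 1.440 km/s.

Δv ≈ 1.44 km/s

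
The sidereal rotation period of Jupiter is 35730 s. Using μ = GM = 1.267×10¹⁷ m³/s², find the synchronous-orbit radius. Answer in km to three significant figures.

A synchronous orbit has period T, so by Kepler's third law a = (μT²/4π²)^(1/3).
μT²/4π² = 1.267×10¹⁷ × (3.573×10⁴)² / 39.48 = 4.097×10²⁴ m³.
a = 1.600×10⁸ m = 1.6002×10⁵ km.

r_sync ≈ 1.60×10⁵ km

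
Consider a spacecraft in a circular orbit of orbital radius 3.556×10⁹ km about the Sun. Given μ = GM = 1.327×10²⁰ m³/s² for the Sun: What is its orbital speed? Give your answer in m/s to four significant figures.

r = 3.556×10⁹ km = 3.556×10¹² m.
For a circular orbit v = √(μ/r) = √(1.327×10²⁰ / 3.556×10¹²) = √(3.732×10⁷) = 6109 m/s.

v ≈ 6109 m/s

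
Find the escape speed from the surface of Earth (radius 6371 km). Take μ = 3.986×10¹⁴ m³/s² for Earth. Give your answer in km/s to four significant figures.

r = R = 6.371×10⁶ m.
Escape speed v_esc = √(2μ/r) = √(2 × 3.986×10¹⁴ / 6.371×10⁶) = √(1.251×10⁸) = 11190 m/s.
= 11.19 km/s.

v_esc ≈ 11.19 km/s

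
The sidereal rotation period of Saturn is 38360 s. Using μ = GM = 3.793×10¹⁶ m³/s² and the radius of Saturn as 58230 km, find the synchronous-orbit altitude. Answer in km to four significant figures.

A synchronous orbit has period T, so by Kepler's third law a = (μT²/4π²)^(1/3).
μT²/4π² = 3.793×10¹⁶ × (3.836×10⁴)² / 39.48 = 1.414×10²⁴ m³.
a = 1.122×10⁸ m = 1.1223×10⁵ km.
Altitude h = a − R = 1.1223×10⁵ − 58230 = 54005 km.

h_sync ≈ 54000 km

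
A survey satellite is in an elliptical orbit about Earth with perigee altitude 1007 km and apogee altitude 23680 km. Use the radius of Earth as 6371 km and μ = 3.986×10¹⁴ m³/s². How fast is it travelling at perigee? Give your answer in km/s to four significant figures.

v ≈ 9.314 km/s

r_p = 6371 + 1007 = 7378.0 km = 7.3780×10⁶ m.
r_a = 6371 + 23680 = 30051 km = 3.0051×10⁷ m.
Semi-major axis a = (r_p + r_a)/2 = 18714 km = 1.871×10⁷ m.
Vis-viva: v² = μ(2/r − 1/a) = 3.986×10¹⁴ × (2.711×10⁻⁷ − 5.343×10⁻⁸) = 8.675×10⁷ m²/s².
v = 9314 m/s = 9.314 km/s.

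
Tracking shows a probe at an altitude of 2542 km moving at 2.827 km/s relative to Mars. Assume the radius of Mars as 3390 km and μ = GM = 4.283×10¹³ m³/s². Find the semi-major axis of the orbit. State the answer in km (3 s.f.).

a ≈ 6640 km

r = 3390 + 2542 = 5932.0 km = 5.932×10⁶ m.
Vis-viva rearranged: 1/a = 2/r − v²/μ = 3.372×10⁻⁷ − 1.866×10⁻⁷ = 1.506×10⁻⁷ m⁻¹.
a = 6.642×10⁶ m = 6642.0 km.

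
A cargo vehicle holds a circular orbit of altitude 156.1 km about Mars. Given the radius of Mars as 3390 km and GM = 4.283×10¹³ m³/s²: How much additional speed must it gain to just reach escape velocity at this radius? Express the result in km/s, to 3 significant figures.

Δv ≈ 1.44 km/s

r = 3390 + 156.1 = 3546.1 km = 3.5461×10⁶ m.
Circular speed v_c = √(μ/r) = 3475 m/s.
Escape speed v_esc = √(2μ/r) = √2 × v_c = 4915 m/s.
Δv = v_esc − v_c = 1440 m/s = 1.440 km/s.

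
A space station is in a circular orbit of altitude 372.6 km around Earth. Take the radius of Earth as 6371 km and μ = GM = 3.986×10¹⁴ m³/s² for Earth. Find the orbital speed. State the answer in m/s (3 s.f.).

v ≈ 7690 m/s

r = 6371 + 372.6 = 6743.6 km = 6.7436×10⁶ m.
For a circular orbit v = √(μ/r) = √(3.986×10¹⁴ / 6.744×10⁶) = √(5.911×10⁷) = 7688 m/s.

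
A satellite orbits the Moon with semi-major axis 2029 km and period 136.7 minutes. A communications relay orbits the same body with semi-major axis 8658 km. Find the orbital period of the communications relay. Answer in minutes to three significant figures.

Kepler's third law: T² ∝ a³, so T₂ = T₁ (a₂/a₁)^(3/2).
a₂/a₁ = 4.267, (a₂/a₁)^(3/2) = 8.815.
T₂ = 136.7 × 8.815 = 1205 minutes.

T₂ ≈ 1200 minutes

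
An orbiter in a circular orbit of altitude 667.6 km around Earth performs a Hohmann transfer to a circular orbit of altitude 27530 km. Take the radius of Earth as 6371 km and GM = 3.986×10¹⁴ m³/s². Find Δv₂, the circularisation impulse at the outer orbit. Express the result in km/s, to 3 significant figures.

Δv ≈ 1.42 km/s

r₁ = 6371 + 667.6 = 7038.6 km = 7.0386×10⁶ m.
r₂ = 6371 + 27530 = 33901 km = 3.3901×10⁷ m.
Transfer ellipse a_t = (r₁ + r₂)/2 = 2.047×10⁷ m.
At r₁: circular v_c1 = √(μ/r₁) = 7525 m/s; transfer-perigee v_p = √[μ(2/r₁ − 1/a_t)] = 9684 m/s.
At r₂: circular v_c2 = √(μ/r₂) = 3429 m/s; transfer-apogee v_a = √[μ(2/r₂ − 1/a_t)] = 2011 m/s.
Δv₂ = v_c2 − v_a = 1418 m/s.
= 1.418 km/s.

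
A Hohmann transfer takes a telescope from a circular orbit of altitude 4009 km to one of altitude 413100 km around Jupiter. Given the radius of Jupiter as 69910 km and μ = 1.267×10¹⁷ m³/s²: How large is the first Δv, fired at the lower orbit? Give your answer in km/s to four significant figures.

Δv ≈ 13.13 km/s

r₁ = 69910 + 4009 = 73919 km = 7.3919×10⁷ m.
r₂ = 69910 + 413100 = 483010 km = 4.8301×10⁸ m.
Transfer ellipse a_t = (r₁ + r₂)/2 = 2.785×10⁸ m.
At r₁: circular v_c1 = √(μ/r₁) = 41400 m/s; transfer-perijove v_p = √[μ(2/r₁ − 1/a_t)] = 54530 m/s.
Δv₁ = v_p − v_c1 = 13130 m/s.
= 13.13 km/s.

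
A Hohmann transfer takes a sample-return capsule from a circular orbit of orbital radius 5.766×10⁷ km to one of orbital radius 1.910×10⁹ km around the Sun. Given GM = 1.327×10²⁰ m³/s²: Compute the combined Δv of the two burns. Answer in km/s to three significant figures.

r₁ = 5.766×10⁷ km = 5.766×10¹⁰ m.
r₂ = 1.910×10⁹ km = 1.910×10¹² m.
Transfer ellipse a_t = (r₁ + r₂)/2 = 9.838×10¹¹ m.
At r₁: circular v_c1 = √(μ/r₁) = 47970 m/s; transfer-perihelion v_p = √[μ(2/r₁ − 1/a_t)] = 66840 m/s.
Δv₁ = v_p − v_c1 = 18870 m/s.
At r₂: circular v_c2 = √(μ/r₂) = 8335 m/s; transfer-aphelion v_a = √[μ(2/r₂ − 1/a_t)] = 2018 m/s.
Δv₂ = v_c2 − v_a = 6317 m/s.
Total Δv = Δv₁ + Δv₂ = 25190 m/s = 25.19 km/s.

Δv_total ≈ 25.2 km/s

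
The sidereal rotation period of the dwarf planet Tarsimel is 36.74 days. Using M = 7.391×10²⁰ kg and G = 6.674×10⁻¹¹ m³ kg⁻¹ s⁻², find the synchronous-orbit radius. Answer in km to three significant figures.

r_sync ≈ 23300 km

μ = GM = 6.674×10⁻¹¹ × 7.391×10²⁰ = 4.933×10¹⁰ m³/s².
T = 36.74 days = 3.174×10⁶ s.
A synchronous orbit has period T, so by Kepler's third law a = (μT²/4π²)^(1/3).
μT²/4π² = 4.933×10¹⁰ × (3.174×10⁶)² / 39.48 = 1.259×10²² m³.
a = 2.326×10⁷ m = 23264 km.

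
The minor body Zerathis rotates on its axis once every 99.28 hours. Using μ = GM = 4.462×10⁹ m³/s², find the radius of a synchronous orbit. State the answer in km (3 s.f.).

r_sync ≈ 2440 km

T = 99.28 hours = 3.574×10⁵ s.
A synchronous orbit has period T, so by Kepler's third law a = (μT²/4π²)^(1/3).
μT²/4π² = 4.462×10⁹ × (3.574×10⁵)² / 39.48 = 1.444×10¹⁹ m³.
a = 2.435×10⁶ m = 2435.0 km.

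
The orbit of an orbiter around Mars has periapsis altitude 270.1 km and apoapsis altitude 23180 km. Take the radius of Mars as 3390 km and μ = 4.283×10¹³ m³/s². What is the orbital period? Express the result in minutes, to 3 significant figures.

T ≈ 940 minutes

r_p = 3390 + 270.1 = 3660.1 km = 3.6601×10⁶ m.
r_a = 3390 + 23180 = 26570 km = 2.6570×10⁷ m.
Semi-major axis a = (r_p + r_a)/2 = (3660.1 + 26570)/2 = 15115 km = 1.512×10⁷ m.
By Kepler's third law T = 2π√(a³/μ) = 2π × 8.979×10³ = 5.642×10⁴ s.
= 940.3 minutes.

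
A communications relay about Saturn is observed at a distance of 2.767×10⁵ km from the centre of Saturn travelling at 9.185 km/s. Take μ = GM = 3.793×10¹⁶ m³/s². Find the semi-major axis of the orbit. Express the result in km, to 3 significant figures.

a ≈ 2.00×10⁵ km

r = 2.767×10⁸ m.
Vis-viva rearranged: 1/a = 2/r − v²/μ = 7.228×10⁻⁹ − 2.224×10⁻⁹ = 5.004×10⁻⁹ m⁻¹.
a = 1.998×10⁸ m = 1.9985×10⁵ km.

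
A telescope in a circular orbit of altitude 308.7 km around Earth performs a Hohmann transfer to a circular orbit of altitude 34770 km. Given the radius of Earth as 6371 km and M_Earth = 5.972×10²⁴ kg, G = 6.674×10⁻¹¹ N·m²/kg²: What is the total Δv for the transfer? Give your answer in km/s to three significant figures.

μ = GM = 6.674×10⁻¹¹ × 5.972×10²⁴ = 3.986×10¹⁴ m³/s².
r₁ = 6371 + 308.7 = 6679.7 km = 6.6797×10⁶ m.
r₂ = 6371 + 34770 = 41141 km = 4.1141×10⁷ m.
Transfer ellipse a_t = (r₁ + r₂)/2 = 2.391×10⁷ m.
At r₁: circular v_c1 = √(μ/r₁) = 7725 m/s; transfer-perigee v_p = √[μ(2/r₁ − 1/a_t)] = 10130 m/s.
Δv₁ = v_p − v_c1 = 2408 m/s.
At r₂: circular v_c2 = √(μ/r₂) = 3113 m/s; transfer-apogee v_a = √[μ(2/r₂ − 1/a_t)] = 1645 m/s.
Δv₂ = v_c2 − v_a = 1467 m/s.
Total Δv = Δv₁ + Δv₂ = 3875 m/s = 3.875 km/s.

Δv_total ≈ 3.88 km/s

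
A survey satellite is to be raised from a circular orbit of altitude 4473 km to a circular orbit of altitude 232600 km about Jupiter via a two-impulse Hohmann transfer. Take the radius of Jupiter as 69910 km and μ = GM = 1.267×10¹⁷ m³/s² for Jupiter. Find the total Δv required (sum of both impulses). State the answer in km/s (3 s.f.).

Δv_total ≈ 18.6 km/s

r₁ = 69910 + 4473 = 74383 km = 7.4383×10⁷ m.
r₂ = 69910 + 232600 = 302510 km = 3.0251×10⁸ m.
Transfer ellipse a_t = (r₁ + r₂)/2 = 1.884×10⁸ m.
At r₁: circular v_c1 = √(μ/r₁) = 41270 m/s; transfer-perijove v_p = √[μ(2/r₁ − 1/a_t)] = 52290 m/s.
Δv₁ = v_p − v_c1 = 11020 m/s.
At r₂: circular v_c2 = √(μ/r₂) = 20470 m/s; transfer-apojove v_a = √[μ(2/r₂ − 1/a_t)] = 12860 m/s.
Δv₂ = v_c2 − v_a = 7608 m/s.
Total Δv = Δv₁ + Δv₂ = 18630 m/s = 18.63 km/s.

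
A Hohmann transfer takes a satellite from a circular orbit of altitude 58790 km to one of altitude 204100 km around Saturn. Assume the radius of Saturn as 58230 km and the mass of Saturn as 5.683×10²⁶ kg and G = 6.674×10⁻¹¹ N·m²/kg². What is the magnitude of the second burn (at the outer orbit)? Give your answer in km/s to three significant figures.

μ = GM = 6.674×10⁻¹¹ × 5.683×10²⁶ = 3.793×10¹⁶ m³/s².
r₁ = 58230 + 58790 = 117020 km = 1.1702×10⁸ m.
r₂ = 58230 + 204100 = 262330 km = 2.6233×10⁸ m.
Transfer ellipse a_t = (r₁ + r₂)/2 = 1.897×10⁸ m.
At r₁: circular v_c1 = √(μ/r₁) = 18000 m/s; transfer-perikrone v_p = √[μ(2/r₁ − 1/a_t)] = 21170 m/s.
At r₂: circular v_c2 = √(μ/r₂) = 12020 m/s; transfer-apokrone v_a = √[μ(2/r₂ − 1/a_t)] = 9445 m/s.
Δv₂ = v_c2 − v_a = 2580 m/s.
= 2.580 km/s.

Δv ≈ 2.58 km/s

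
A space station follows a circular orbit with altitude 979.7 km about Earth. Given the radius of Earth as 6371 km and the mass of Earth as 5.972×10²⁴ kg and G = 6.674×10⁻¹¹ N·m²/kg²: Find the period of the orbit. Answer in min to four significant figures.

T ≈ 104.5 min

μ = GM = 6.674×10⁻¹¹ × 5.972×10²⁴ = 3.986×10¹⁴ m³/s².
r = 6371 + 979.7 = 7350.7 km = 7.3507×10⁶ m.
Kepler's third law: T = 2π√(r³/μ) = 2π√((7.351×10⁶)³ / 3.986×10¹⁴).
r³/μ = 9.965×10⁵ s², so T = 2π × 9.983×10² = 6.272×10³ s.
Converting: 6.272×10³ s ÷ 60.00 = 104.5 min.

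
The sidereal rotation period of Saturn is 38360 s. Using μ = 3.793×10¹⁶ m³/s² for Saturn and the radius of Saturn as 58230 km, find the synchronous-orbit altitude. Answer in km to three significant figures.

h_sync ≈ 54000 km

A synchronous orbit has period T, so by Kepler's third law a = (μT²/4π²)^(1/3).
μT²/4π² = 3.793×10¹⁶ × (3.836×10⁴)² / 39.48 = 1.414×10²⁴ m³.
a = 1.122×10⁸ m = 1.1223×10⁵ km.
Altitude h = a − R = 1.1223×10⁵ − 58230 = 54005 km.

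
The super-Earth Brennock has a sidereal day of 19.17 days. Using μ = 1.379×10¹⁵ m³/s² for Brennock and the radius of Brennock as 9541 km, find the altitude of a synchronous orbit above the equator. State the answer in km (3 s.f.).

T = 19.17 days = 1.656×10⁶ s.
A synchronous orbit has period T, so by Kepler's third law a = (μT²/4π²)^(1/3).
μT²/4π² = 1.379×10¹⁵ × (1.656×10⁶)² / 39.48 = 9.582×10²⁵ m³.
a = 4.576×10⁸ m = 4.5761×10⁵ km.
Altitude h = a − R = 4.5761×10⁵ − 9541 = 4.4807×10⁵ km.

h_sync ≈ 4.48×10⁵ km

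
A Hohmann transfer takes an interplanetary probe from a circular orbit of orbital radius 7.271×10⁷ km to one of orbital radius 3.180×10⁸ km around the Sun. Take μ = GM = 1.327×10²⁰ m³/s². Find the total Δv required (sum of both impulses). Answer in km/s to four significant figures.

r₁ = 7.271×10⁷ km = 7.271×10¹⁰ m.
r₂ = 3.180×10⁸ km = 3.180×10¹¹ m.
Transfer ellipse a_t = (r₁ + r₂)/2 = 1.954×10¹¹ m.
At r₁: circular v_c1 = √(μ/r₁) = 42720 m/s; transfer-perihelion v_p = √[μ(2/r₁ − 1/a_t)] = 54510 m/s.
Δv₁ = v_p − v_c1 = 11780 m/s.
At r₂: circular v_c2 = √(μ/r₂) = 20430 m/s; transfer-aphelion v_a = √[μ(2/r₂ − 1/a_t)] = 12460 m/s.
Δv₂ = v_c2 − v_a = 7965 m/s.
Total Δv = Δv₁ + Δv₂ = 19750 m/s = 19.75 km/s.

Δv_total ≈ 19.75 km/s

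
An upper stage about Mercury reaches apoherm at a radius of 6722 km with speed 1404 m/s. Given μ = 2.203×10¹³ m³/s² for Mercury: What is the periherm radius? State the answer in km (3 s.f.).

periherm radius ≈ 2890 km

r_a = 6.722×10⁶ m.
Specific energy ε = v²/2 − μ/r = -2.292×10⁶ J/kg, so a = −μ/(2ε) = 4.806×10⁶ m.
The apsides satisfy r_p + r_a = 2a, so the periherm radius is 2a − r_a = 2.891×10⁶ m = 2891.0 km.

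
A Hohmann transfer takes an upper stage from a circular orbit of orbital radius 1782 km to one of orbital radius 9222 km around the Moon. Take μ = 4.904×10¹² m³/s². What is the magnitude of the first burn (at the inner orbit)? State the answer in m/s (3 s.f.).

Δv ≈ 489 m/s

r₁ = 1782 km = 1.782×10⁶ m.
r₂ = 9222 km = 9.222×10⁶ m.
Transfer ellipse a_t = (r₁ + r₂)/2 = 5.502×10⁶ m.
At r₁: circular v_c1 = √(μ/r₁) = 1659 m/s; transfer-perilune v_p = √[μ(2/r₁ − 1/a_t)] = 2148 m/s.
Δv₁ = v_p − v_c1 = 488.8 m/s.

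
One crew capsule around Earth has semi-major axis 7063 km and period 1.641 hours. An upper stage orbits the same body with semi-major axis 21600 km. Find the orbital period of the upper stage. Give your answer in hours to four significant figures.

T₂ ≈ 8.776 hours

Kepler's third law: T² ∝ a³, so T₂ = T₁ (a₂/a₁)^(3/2).
a₂/a₁ = 3.058, (a₂/a₁)^(3/2) = 5.348.
T₂ = 1.641 × 5.348 = 8.776 hours.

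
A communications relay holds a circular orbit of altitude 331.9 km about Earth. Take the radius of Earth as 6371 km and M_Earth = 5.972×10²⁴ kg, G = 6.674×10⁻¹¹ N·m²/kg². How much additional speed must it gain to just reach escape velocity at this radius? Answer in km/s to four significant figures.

μ = GM = 6.674×10⁻¹¹ × 5.972×10²⁴ = 3.986×10¹⁴ m³/s².
r = 6371 + 331.9 = 6702.9 km = 6.7029×10⁶ m.
Circular speed v_c = √(μ/r) = 7711 m/s.
Escape speed v_esc = √(2μ/r) = √2 × v_c = 10910 m/s.
Δv = v_esc − v_c = 3194 m/s = 3.194 km/s.

Δv ≈ 3.194 km/s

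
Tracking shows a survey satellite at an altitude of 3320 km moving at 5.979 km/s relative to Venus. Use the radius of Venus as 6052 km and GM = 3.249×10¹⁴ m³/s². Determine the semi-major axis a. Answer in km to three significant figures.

a ≈ 9670 km

r = 6052 + 3320 = 9372.0 km = 9.372×10⁶ m.
Vis-viva rearranged: 1/a = 2/r − v²/μ = 2.134×10⁻⁷ − 1.100×10⁻⁷ = 1.034×10⁻⁷ m⁻¹.
a = 9.674×10⁶ m = 9673.7 km.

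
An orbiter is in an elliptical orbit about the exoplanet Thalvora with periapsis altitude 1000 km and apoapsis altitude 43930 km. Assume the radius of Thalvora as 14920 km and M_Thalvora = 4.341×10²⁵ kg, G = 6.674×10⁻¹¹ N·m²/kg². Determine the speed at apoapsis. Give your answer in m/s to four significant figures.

v ≈ 4579 m/s

μ = GM = 6.674×10⁻¹¹ × 4.341×10²⁵ = 2.897×10¹⁵ m³/s².
r_p = 14920 + 1000 = 15920 km = 1.5920×10⁷ m.
r_a = 14920 + 43930 = 58850 km = 5.8850×10⁷ m.
Semi-major axis a = (r_p + r_a)/2 = 37385 km = 3.738×10⁷ m.
Vis-viva: v² = μ(2/r − 1/a) = 2.897×10¹⁵ × (3.398×10⁻⁸ − 2.675×10⁻⁸) = 2.096×10⁷ m²/s².
v = 4579 m/s.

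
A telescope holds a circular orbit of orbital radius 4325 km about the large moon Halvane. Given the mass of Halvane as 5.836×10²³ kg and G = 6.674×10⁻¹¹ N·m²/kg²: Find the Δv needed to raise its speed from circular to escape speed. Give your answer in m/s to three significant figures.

μ = GM = 6.674×10⁻¹¹ × 5.836×10²³ = 3.895×10¹³ m³/s².
r = 4325 km = 4.325×10⁶ m.
Circular speed v_c = √(μ/r) = 3001 m/s.
Escape speed v_esc = √(2μ/r) = √2 × v_c = 4244 m/s.
Δv = v_esc − v_c = 1243 m/s.

Δv ≈ 1240 m/s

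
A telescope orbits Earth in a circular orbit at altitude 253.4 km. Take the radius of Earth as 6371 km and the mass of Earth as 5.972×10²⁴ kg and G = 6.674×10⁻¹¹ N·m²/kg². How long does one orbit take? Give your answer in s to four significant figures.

T ≈ 5366 s

μ = GM = 6.674×10⁻¹¹ × 5.972×10²⁴ = 3.986×10¹⁴ m³/s².
r = 6371 + 253.4 = 6624.4 km = 6.6244×10⁶ m.
Kepler's third law: T = 2π√(r³/μ) = 2π√((6.624×10⁶)³ / 3.986×10¹⁴).
r³/μ = 7.293×10⁵ s², so T = 2π × 8.540×10² = 5.366×10³ s.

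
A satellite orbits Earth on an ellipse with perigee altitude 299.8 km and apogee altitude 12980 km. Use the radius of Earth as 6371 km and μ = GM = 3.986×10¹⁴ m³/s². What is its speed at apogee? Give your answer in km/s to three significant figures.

v ≈ 3.25 km/s

r_p = 6371 + 299.8 = 6670.8 km = 6.6708×10⁶ m.
r_a = 6371 + 12980 = 19351 km = 1.9351×10⁷ m.
Semi-major axis a = (r_p + r_a)/2 = 13011 km = 1.301×10⁷ m.
Vis-viva: v² = μ(2/r − 1/a) = 3.986×10¹⁴ × (1.034×10⁻⁷ − 7.686×10⁻⁸) = 1.056×10⁷ m²/s².
v = 3250 m/s = 3.250 km/s.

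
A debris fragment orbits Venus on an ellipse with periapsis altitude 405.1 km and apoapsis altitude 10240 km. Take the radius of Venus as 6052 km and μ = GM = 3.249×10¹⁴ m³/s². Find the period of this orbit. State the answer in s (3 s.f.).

r_p = 6052 + 405.1 = 6457.1 km = 6.4571×10⁶ m.
r_a = 6052 + 10240 = 16292 km = 1.6292×10⁷ m.
Semi-major axis a = (r_p + r_a)/2 = (6457.1 + 16292)/2 = 11375 km = 1.137×10⁷ m.
By Kepler's third law T = 2π√(a³/μ) = 2π × 2.128×10³ = 1.337×10⁴ s.

T ≈ 13400 s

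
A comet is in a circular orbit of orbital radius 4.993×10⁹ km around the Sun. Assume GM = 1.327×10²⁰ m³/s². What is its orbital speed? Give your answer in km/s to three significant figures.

v ≈ 5.16 km/s

r = 4.993×10⁹ km = 4.993×10¹² m.
For a circular orbit v = √(μ/r) = √(1.327×10²⁰ / 4.993×10¹²) = √(2.658×10⁷) = 5155 m/s.
That is 5.155 km/s.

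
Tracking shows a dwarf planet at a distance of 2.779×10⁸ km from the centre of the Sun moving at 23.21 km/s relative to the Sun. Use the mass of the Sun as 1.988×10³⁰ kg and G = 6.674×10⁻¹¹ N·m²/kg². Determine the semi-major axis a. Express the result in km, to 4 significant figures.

μ = GM = 6.674×10⁻¹¹ × 1.988×10³⁰ = 1.327×10²⁰ m³/s².
r = 2.779×10¹¹ m.
Specific orbital energy ε = v²/2 − μ/r = (23210)²/2 − 1.327×10²⁰/2.779×10¹¹ = -2.081×10⁸ J/kg.
Since ε = −μ/(2a), a = −μ/(2ε) = 3.188×10¹¹ m = 3.1881×10⁸ km.

a ≈ 3.188×10⁸ km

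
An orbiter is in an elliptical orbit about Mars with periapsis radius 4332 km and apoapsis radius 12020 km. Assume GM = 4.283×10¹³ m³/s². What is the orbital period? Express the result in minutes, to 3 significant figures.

T ≈ 374 minutes

Semi-major axis a = (r_p + r_a)/2 = (4332.0 + 12020)/2 = 8176.0 km = 8.176×10⁶ m.
By Kepler's third law T = 2π√(a³/μ) = 2π × 3.572×10³ = 2.244×10⁴ s.
= 374.1 minutes.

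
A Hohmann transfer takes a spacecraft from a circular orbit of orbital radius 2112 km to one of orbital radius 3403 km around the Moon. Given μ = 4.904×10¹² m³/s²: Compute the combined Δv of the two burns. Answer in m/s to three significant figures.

Δv_total ≈ 319 m/s

r₁ = 2112 km = 2.112×10⁶ m.
r₂ = 3403 km = 3.403×10⁶ m.
Transfer ellipse a_t = (r₁ + r₂)/2 = 2.758×10⁶ m.
At r₁: circular v_c1 = √(μ/r₁) = 1524 m/s; transfer-perilune v_p = √[μ(2/r₁ − 1/a_t)] = 1693 m/s.
Δv₁ = v_p − v_c1 = 169.0 m/s.
At r₂: circular v_c2 = √(μ/r₂) = 1200 m/s; transfer-apolune v_a = √[μ(2/r₂ − 1/a_t)] = 1051 m/s.
Δv₂ = v_c2 − v_a = 149.9 m/s.
Total Δv = Δv₁ + Δv₂ = 318.8 m/s.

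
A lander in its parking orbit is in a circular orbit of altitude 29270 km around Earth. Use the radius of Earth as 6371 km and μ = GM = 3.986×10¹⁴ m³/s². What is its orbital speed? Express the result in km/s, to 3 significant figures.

r = 6371 + 29270 = 35641 km = 3.5641×10⁷ m.
For a circular orbit v = √(μ/r) = √(3.986×10¹⁴ / 3.564×10⁷) = √(1.118×10⁷) = 3344 m/s.
That is 3.344 km/s.

v ≈ 3.34 km/s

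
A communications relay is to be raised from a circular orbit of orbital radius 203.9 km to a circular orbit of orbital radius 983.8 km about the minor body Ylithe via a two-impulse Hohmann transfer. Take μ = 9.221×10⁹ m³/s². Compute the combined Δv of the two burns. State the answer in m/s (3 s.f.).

r₁ = 203.9 km = 2.039×10⁵ m.
r₂ = 983.8 km = 9.838×10⁵ m.
Transfer ellipse a_t = (r₁ + r₂)/2 = 5.938×10⁵ m.
At r₁: circular v_c1 = √(μ/r₁) = 212.7 m/s; transfer-periapsis v_p = √[μ(2/r₁ − 1/a_t)] = 273.7 m/s.
Δv₁ = v_p − v_c1 = 61.06 m/s.
At r₂: circular v_c2 = √(μ/r₂) = 96.81 m/s; transfer-apoapsis v_a = √[μ(2/r₂ − 1/a_t)] = 56.73 m/s.
Δv₂ = v_c2 − v_a = 40.08 m/s.
Total Δv = Δv₁ + Δv₂ = 101.1 m/s.

Δv_total ≈ 101 m/s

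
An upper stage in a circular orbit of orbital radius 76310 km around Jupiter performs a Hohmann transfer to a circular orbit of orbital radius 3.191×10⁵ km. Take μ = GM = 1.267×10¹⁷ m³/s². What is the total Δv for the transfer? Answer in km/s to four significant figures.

r₁ = 76310 km = 7.631×10⁷ m.
r₂ = 3.191×10⁵ km = 3.191×10⁸ m.
Transfer ellipse a_t = (r₁ + r₂)/2 = 1.977×10⁸ m.
At r₁: circular v_c1 = √(μ/r₁) = 40750 m/s; transfer-perijove v_p = √[μ(2/r₁ − 1/a_t)] = 51770 m/s.
Δv₁ = v_p − v_c1 = 11020 m/s.
At r₂: circular v_c2 = √(μ/r₂) = 19930 m/s; transfer-apojove v_a = √[μ(2/r₂ − 1/a_t)] = 12380 m/s.
Δv₂ = v_c2 − v_a = 7547 m/s.
Total Δv = Δv₁ + Δv₂ = 18570 m/s = 18.57 km/s.

Δv_total ≈ 18.57 km/s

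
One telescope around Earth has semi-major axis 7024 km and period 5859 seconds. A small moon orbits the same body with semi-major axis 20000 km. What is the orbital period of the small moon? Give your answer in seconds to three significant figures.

Kepler's third law: T² ∝ a³, so T₂ = T₁ (a₂/a₁)^(3/2).
a₂/a₁ = 2.847, (a₂/a₁)^(3/2) = 4.805.
T₂ = 5859 × 4.805 = 28150 seconds.

T₂ ≈ 28200 seconds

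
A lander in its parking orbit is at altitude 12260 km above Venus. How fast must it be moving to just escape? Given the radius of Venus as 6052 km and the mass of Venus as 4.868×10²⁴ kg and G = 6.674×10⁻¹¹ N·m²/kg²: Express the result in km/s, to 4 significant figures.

v_esc ≈ 5.957 km/s

μ = GM = 6.674×10⁻¹¹ × 4.868×10²⁴ = 3.249×10¹⁴ m³/s².
r = 6052 + 12260 = 18312 km = 1.8312×10⁷ m.
Escape speed v_esc = √(2μ/r) = √(2 × 3.249×10¹⁴ / 1.831×10⁷) = √(3.548×10⁷) = 5957 m/s.
= 5.957 km/s.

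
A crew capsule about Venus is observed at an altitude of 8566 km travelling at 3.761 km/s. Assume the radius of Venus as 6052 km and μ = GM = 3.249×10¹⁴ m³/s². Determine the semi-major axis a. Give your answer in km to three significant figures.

a ≈ 10700 km

r = 6052 + 8566 = 14618 km = 1.462×10⁷ m.
Vis-viva rearranged: 1/a = 2/r − v²/μ = 1.368×10⁻⁷ − 4.354×10⁻⁸ = 9.328×10⁻⁸ m⁻¹.
a = 1.072×10⁷ m = 10720 km.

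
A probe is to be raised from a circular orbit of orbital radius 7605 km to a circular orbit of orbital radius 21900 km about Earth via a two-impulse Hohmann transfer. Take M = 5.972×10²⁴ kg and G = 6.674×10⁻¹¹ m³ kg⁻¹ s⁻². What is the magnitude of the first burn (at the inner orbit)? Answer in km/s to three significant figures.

Δv ≈ 1.58 km/s

μ = GM = 6.674×10⁻¹¹ × 5.972×10²⁴ = 3.986×10¹⁴ m³/s².
r₁ = 7605 km = 7.605×10⁶ m.
r₂ = 21900 km = 2.190×10⁷ m.
Transfer ellipse a_t = (r₁ + r₂)/2 = 1.475×10⁷ m.
At r₁: circular v_c1 = √(μ/r₁) = 7239 m/s; transfer-perigee v_p = √[μ(2/r₁ − 1/a_t)] = 8820 m/s.
Δv₁ = v_p − v_c1 = 1581 m/s.
= 1.581 km/s.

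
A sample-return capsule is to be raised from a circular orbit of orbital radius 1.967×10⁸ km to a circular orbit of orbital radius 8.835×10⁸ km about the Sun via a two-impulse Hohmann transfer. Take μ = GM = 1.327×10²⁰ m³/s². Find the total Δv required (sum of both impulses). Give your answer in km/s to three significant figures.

r₁ = 1.967×10⁸ km = 1.967×10¹¹ m.
r₂ = 8.835×10⁸ km = 8.835×10¹¹ m.
Transfer ellipse a_t = (r₁ + r₂)/2 = 5.401×10¹¹ m.
At r₁: circular v_c1 = √(μ/r₁) = 25970 m/s; transfer-perihelion v_p = √[μ(2/r₁ − 1/a_t)] = 33220 m/s.
Δv₁ = v_p − v_c1 = 7246 m/s.
At r₂: circular v_c2 = √(μ/r₂) = 12260 m/s; transfer-aphelion v_a = √[μ(2/r₂ − 1/a_t)] = 7396 m/s.
Δv₂ = v_c2 − v_a = 4860 m/s.
Total Δv = Δv₁ + Δv₂ = 12110 m/s = 12.11 km/s.

Δv_total ≈ 12.1 km/s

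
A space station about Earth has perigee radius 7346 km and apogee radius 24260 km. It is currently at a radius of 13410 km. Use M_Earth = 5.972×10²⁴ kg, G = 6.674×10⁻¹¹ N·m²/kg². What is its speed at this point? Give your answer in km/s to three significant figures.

μ = GM = 6.674×10⁻¹¹ × 5.972×10²⁴ = 3.986×10¹⁴ m³/s².
Semi-major axis a = (r_p + r_a)/2 = 15803 km = 1.580×10⁷ m.
Vis-viva: v² = μ(2/r − 1/a) = 3.986×10¹⁴ × (1.491×10⁻⁷ − 6.328×10⁻⁸) = 3.422×10⁷ m²/s².
v = 5850 m/s = 5.850 km/s.

v ≈ 5.85 km/s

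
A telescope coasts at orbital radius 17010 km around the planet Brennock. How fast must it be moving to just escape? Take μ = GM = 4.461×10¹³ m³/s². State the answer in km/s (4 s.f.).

r = 17010 km = 1.701×10⁷ m.
Escape speed v_esc = √(2μ/r) = √(2 × 4.461×10¹³ / 1.701×10⁷) = √(5.245×10⁶) = 2290 m/s.
= 2.290 km/s.

v_esc ≈ 2.290 km/s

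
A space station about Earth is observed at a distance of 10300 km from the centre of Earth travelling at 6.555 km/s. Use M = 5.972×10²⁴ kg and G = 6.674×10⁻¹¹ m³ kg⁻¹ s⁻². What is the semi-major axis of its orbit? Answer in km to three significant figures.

μ = GM = 6.674×10⁻¹¹ × 5.972×10²⁴ = 3.986×10¹⁴ m³/s².
r = 1.030×10⁷ m.
Specific orbital energy ε = v²/2 − μ/r = (6555)²/2 − 3.986×10¹⁴/1.030×10⁷ = -1.721×10⁷ J/kg.
Since ε = −μ/(2a), a = −μ/(2ε) = 1.158×10⁷ m = 11578 km.

a ≈ 11600 km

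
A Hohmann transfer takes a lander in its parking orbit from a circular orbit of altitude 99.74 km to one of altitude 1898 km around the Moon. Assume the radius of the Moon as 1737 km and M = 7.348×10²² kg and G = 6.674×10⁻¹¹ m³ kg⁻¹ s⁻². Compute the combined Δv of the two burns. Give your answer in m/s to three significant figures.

μ = GM = 6.674×10⁻¹¹ × 7.348×10²² = 4.904×10¹² m³/s².
r₁ = 1737 + 99.74 = 1836.7 km = 1.8367×10⁶ m.
r₂ = 1737 + 1898 = 3635.0 km = 3.6350×10⁶ m.
Transfer ellipse a_t = (r₁ + r₂)/2 = 2.736×10⁶ m.
At r₁: circular v_c1 = √(μ/r₁) = 1634 m/s; transfer-perilune v_p = √[μ(2/r₁ − 1/a_t)] = 1883 m/s.
Δv₁ = v_p − v_c1 = 249.5 m/s.
At r₂: circular v_c2 = √(μ/r₂) = 1162 m/s; transfer-apolune v_a = √[μ(2/r₂ − 1/a_t)] = 951.7 m/s.
Δv₂ = v_c2 − v_a = 209.8 m/s.
Total Δv = Δv₁ + Δv₂ = 459.3 m/s.

Δv_total ≈ 459 m/s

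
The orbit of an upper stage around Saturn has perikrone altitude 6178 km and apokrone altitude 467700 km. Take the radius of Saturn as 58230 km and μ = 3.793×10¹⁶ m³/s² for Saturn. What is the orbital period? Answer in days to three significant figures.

T ≈ 1.89 days

r_p = 58230 + 6178 = 64408 km = 6.4408×10⁷ m.
r_a = 58230 + 467700 = 525930 km = 5.2593×10⁸ m.
Semi-major axis a = (r_p + r_a)/2 = (64408 + 5.2593×10⁵)/2 = 2.9517×10⁵ km = 2.952×10⁸ m.
By Kepler's third law T = 2π√(a³/μ) = 2π × 2.604×10⁴ = 1.636×10⁵ s.
= 1.894 days.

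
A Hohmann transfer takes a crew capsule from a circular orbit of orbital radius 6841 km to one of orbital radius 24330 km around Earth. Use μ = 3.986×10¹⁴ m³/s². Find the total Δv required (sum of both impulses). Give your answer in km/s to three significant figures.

Δv_total ≈ 3.27 km/s

r₁ = 6841 km = 6.841×10⁶ m.
r₂ = 24330 km = 2.433×10⁷ m.
Transfer ellipse a_t = (r₁ + r₂)/2 = 1.559×10⁷ m.
At r₁: circular v_c1 = √(μ/r₁) = 7633 m/s; transfer-perigee v_p = √[μ(2/r₁ − 1/a_t)] = 9537 m/s.
Δv₁ = v_p − v_c1 = 1904 m/s.
At r₂: circular v_c2 = √(μ/r₂) = 4048 m/s; transfer-apogee v_a = √[μ(2/r₂ − 1/a_t)] = 2682 m/s.
Δv₂ = v_c2 − v_a = 1366 m/s.
Total Δv = Δv₁ + Δv₂ = 3270 m/s = 3.270 km/s.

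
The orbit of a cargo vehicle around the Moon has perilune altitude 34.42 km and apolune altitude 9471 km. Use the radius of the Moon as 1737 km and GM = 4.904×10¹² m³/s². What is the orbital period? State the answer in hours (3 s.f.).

T ≈ 13.0 hours

r_p = 1737 + 34.42 = 1771.4 km = 1.7714×10⁶ m.
r_a = 1737 + 9471 = 11208 km = 1.1208×10⁷ m.
Semi-major axis a = (r_p + r_a)/2 = (1771.4 + 11208)/2 = 6489.7 km = 6.490×10⁶ m.
By Kepler's third law T = 2π√(a³/μ) = 2π × 7.466×10³ = 4.691×10⁴ s.
= 13.03 hours.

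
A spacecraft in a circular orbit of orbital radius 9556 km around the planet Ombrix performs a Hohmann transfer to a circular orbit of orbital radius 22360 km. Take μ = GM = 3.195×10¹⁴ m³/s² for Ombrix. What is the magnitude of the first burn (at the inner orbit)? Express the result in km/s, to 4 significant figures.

Δv ≈ 1.062 km/s

r₁ = 9556 km = 9.556×10⁶ m.
r₂ = 22360 km = 2.236×10⁷ m.
Transfer ellipse a_t = (r₁ + r₂)/2 = 1.596×10⁷ m.
At r₁: circular v_c1 = √(μ/r₁) = 5782 m/s; transfer-periapsis v_p = √[μ(2/r₁ − 1/a_t)] = 6845 m/s.
Δv₁ = v_p − v_c1 = 1062 m/s.
= 1.062 km/s.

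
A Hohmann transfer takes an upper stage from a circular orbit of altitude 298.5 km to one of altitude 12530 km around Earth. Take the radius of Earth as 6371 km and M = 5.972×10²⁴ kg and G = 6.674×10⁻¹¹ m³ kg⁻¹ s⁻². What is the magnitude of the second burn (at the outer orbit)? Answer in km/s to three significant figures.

μ = GM = 6.674×10⁻¹¹ × 5.972×10²⁴ = 3.986×10¹⁴ m³/s².
r₁ = 6371 + 298.5 = 6669.5 km = 6.6695×10⁶ m.
r₂ = 6371 + 12530 = 18901 km = 1.8901×10⁷ m.
Transfer ellipse a_t = (r₁ + r₂)/2 = 1.279×10⁷ m.
At r₁: circular v_c1 = √(μ/r₁) = 7730 m/s; transfer-perigee v_p = √[μ(2/r₁ − 1/a_t)] = 9399 m/s.
At r₂: circular v_c2 = √(μ/r₂) = 4592 m/s; transfer-apogee v_a = √[μ(2/r₂ − 1/a_t)] = 3317 m/s.
Δv₂ = v_c2 − v_a = 1275 m/s.
= 1.275 km/s.

Δv ≈ 1.28 km/s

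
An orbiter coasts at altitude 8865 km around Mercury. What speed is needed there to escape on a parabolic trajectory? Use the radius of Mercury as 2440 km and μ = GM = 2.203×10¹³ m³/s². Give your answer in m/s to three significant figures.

r = 2440 + 8865 = 11305 km = 1.1305×10⁷ m.
Escape speed v_esc = √(2μ/r) = √(2 × 2.203×10¹³ / 1.130×10⁷) = √(3.897×10⁶) = 1974 m/s.

v_esc ≈ 1970 m/s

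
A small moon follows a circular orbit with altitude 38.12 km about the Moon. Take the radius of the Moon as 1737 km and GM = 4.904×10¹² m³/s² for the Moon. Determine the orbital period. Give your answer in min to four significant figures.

r = 1737 + 38.12 = 1775.1 km = 1.7751×10⁶ m.
Kepler's third law: T = 2π√(r³/μ) = 2π√((1.775×10⁶)³ / 4.904×10¹²).
r³/μ = 1.141×10⁶ s², so T = 2π × 1.068×10³ = 6.710×10³ s.
Converting: 6.710×10³ s ÷ 60.00 = 111.8 min.

T ≈ 111.8 min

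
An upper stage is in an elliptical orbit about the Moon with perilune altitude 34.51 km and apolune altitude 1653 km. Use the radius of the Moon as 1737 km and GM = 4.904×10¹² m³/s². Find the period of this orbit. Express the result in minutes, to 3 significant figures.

T ≈ 196 minutes

r_p = 1737 + 34.51 = 1771.5 km = 1.7715×10⁶ m.
r_a = 1737 + 1653 = 3390.0 km = 3.3900×10⁶ m.
Semi-major axis a = (r_p + r_a)/2 = (1771.5 + 3390.0)/2 = 2580.8 km = 2.581×10⁶ m.
By Kepler's third law T = 2π√(a³/μ) = 2π × 1.872×10³ = 1.176×10⁴ s.
= 196.1 minutes.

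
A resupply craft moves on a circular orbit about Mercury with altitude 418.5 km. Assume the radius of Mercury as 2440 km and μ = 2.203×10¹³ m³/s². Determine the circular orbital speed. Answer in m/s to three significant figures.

v ≈ 2780 m/s

r = 2440 + 418.5 = 2858.5 km = 2.8585×10⁶ m.
For a circular orbit v = √(μ/r) = √(2.203×10¹³ / 2.858×10⁶) = √(7.707×10⁶) = 2776 m/s.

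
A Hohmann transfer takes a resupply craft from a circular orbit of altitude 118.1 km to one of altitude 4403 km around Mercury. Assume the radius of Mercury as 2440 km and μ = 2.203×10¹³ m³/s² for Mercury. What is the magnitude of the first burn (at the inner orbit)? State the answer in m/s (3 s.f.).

r₁ = 2440 + 118.1 = 2558.1 km = 2.5581×10⁶ m.
r₂ = 2440 + 4403 = 6843.0 km = 6.8430×10⁶ m.
Transfer ellipse a_t = (r₁ + r₂)/2 = 4.701×10⁶ m.
At r₁: circular v_c1 = √(μ/r₁) = 2935 m/s; transfer-periherm v_p = √[μ(2/r₁ − 1/a_t)] = 3541 m/s.
Δv₁ = v_p − v_c1 = 606.2 m/s.

Δv ≈ 606 m/s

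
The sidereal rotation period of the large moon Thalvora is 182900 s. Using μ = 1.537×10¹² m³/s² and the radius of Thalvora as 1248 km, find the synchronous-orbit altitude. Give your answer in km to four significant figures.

A synchronous orbit has period T, so by Kepler's third law a = (μT²/4π²)^(1/3).
μT²/4π² = 1.537×10¹² × (1.829×10⁵)² / 39.48 = 1.302×10²¹ m³.
a = 1.092×10⁷ m = 10921 km.
Altitude h = a − R = 10921 − 1248 = 9672.6 km.

h_sync ≈ 9673 km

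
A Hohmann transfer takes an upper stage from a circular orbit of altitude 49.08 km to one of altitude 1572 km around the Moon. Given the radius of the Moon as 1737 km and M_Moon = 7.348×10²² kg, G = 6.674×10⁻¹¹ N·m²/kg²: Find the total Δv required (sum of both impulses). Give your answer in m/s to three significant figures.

Δv_total ≈ 430 m/s

μ = GM = 6.674×10⁻¹¹ × 7.348×10²² = 4.904×10¹² m³/s².
r₁ = 1737 + 49.08 = 1786.1 km = 1.7861×10⁶ m.
r₂ = 1737 + 1572 = 3309.0 km = 3.3090×10⁶ m.
Transfer ellipse a_t = (r₁ + r₂)/2 = 2.548×10⁶ m.
At r₁: circular v_c1 = √(μ/r₁) = 1657 m/s; transfer-perilune v_p = √[μ(2/r₁ − 1/a_t)] = 1888 m/s.
Δv₁ = v_p − v_c1 = 231.5 m/s.
At r₂: circular v_c2 = √(μ/r₂) = 1217 m/s; transfer-apolune v_a = √[μ(2/r₂ − 1/a_t)] = 1019 m/s.
Δv₂ = v_c2 − v_a = 198.0 m/s.
Total Δv = Δv₁ + Δv₂ = 429.5 m/s.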